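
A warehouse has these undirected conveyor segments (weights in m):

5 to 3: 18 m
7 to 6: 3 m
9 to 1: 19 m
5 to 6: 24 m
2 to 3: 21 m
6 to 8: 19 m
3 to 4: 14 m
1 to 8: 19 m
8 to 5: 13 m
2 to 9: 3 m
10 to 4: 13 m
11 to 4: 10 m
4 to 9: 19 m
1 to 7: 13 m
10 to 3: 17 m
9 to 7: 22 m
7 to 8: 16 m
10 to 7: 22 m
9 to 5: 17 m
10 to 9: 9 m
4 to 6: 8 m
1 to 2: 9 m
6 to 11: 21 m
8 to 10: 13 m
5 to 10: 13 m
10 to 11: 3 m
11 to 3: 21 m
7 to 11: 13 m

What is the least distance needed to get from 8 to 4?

26 m

Candidate routes:
8 → 10 → 4: 13+13 = 26
8 → 6 → 4: 19+8 = 27
The minimum is 26 m via 8 → 10 → 4.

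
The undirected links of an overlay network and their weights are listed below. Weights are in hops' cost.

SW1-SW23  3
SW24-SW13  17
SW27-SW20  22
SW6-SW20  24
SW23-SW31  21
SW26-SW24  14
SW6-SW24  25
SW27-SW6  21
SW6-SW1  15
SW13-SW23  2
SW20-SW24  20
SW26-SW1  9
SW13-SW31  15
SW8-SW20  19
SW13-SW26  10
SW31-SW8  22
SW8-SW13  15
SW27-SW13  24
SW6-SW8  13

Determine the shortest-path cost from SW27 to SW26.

34 hops' cost

Compare a few routes:
SW27 - SW13 - SW23 - SW1 - SW26: 24+2+3+9 = 38
SW27 - SW13 - SW26: 24+10 = 34
SW27 - SW6 - SW1 - SW23 - SW13 - SW26: 21+15+3+2+10 = 51
SW27 - SW6 - SW1 - SW26: 21+15+9 = 45
Cheapest is SW27 - SW13 - SW26 at 34 hops' cost.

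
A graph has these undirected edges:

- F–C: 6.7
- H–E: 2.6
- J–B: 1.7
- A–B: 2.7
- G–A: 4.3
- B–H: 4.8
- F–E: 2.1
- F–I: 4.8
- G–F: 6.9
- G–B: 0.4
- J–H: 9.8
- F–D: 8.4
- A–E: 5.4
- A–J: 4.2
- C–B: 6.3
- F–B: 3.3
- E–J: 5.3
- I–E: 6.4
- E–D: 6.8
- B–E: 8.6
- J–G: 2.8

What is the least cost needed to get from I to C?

Candidate routes:
I → E → F → C: 6.4+2.1+6.7 = 15.2
I → F → B → C: 4.8+3.3+6.3 = 14.4
I → F → C: 4.8+6.7 = 11.5
Cheapest is I → F → C at 11.5.

11.5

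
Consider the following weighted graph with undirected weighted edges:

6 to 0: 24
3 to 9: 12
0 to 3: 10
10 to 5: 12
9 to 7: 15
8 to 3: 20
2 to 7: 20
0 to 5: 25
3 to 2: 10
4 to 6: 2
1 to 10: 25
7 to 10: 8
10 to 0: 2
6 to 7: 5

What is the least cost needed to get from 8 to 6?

Enumerating some paths:
8–3–0–10–7–6: 20+10+2+8+5 = 45
8–3–0–6: 20+10+24 = 54
8–3–9–7–6: 20+12+15+5 = 52
Cheapest is 8–3–0–10–7–6 at 45.

45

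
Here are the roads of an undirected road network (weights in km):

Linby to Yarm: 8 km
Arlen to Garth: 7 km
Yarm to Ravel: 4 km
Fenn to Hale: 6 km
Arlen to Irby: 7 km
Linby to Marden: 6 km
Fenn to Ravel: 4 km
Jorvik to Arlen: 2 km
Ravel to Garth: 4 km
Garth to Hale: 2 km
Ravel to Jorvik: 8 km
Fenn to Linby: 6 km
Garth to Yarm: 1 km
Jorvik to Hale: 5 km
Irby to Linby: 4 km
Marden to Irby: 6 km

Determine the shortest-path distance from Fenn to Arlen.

Compare a few routes:
Fenn → Ravel → Jorvik → Arlen: 4+8+2 = 14
Fenn → Hale → Jorvik → Arlen: 6+5+2 = 13
Fenn → Hale → Garth → Arlen: 6+2+7 = 15
Fenn → Ravel → Garth → Arlen: 4+4+7 = 15
Cheapest is Fenn → Hale → Jorvik → Arlen at 13 km.

13 km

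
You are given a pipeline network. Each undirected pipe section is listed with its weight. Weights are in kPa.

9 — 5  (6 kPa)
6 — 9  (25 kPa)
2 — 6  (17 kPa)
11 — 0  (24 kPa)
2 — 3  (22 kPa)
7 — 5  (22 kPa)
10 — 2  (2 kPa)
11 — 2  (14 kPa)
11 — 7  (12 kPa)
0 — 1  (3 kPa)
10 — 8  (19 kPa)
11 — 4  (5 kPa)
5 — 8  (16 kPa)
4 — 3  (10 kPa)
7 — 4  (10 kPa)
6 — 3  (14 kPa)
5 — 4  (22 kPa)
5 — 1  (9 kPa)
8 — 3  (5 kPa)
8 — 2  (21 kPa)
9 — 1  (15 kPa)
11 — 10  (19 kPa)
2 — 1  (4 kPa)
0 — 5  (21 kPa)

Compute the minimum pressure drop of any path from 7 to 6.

34 kPa

Shortest distances from 7:
7: 0
4: 10  (via 7)
11: 12  (via 7)
3: 20  (via 4)
5: 22  (via 7)
8: 25  (via 3)
2: 26  (via 11)
9: 28  (via 5)
10: 28  (via 2)
1: 30  (via 2)
0: 33  (via 1)
6: 34  (via 3)
Shortest route: 7–4–3–6 = 34 kPa.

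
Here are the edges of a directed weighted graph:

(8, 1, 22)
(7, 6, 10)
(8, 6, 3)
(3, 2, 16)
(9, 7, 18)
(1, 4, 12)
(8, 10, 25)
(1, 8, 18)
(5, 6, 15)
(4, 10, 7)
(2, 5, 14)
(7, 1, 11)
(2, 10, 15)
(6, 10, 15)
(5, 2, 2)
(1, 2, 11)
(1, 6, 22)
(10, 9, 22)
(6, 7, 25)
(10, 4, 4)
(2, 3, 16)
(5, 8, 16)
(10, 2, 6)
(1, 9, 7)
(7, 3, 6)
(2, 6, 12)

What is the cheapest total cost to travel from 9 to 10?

43

Shortest distances from 9:
9: 0
7: 18  (via 9)
3: 24  (via 7)
6: 28  (via 7)
1: 29  (via 7)
2: 40  (via 3)
4: 41  (via 1)
10: 43  (via 6)
Shortest route: 9 → 7 → 6 → 10 = 43.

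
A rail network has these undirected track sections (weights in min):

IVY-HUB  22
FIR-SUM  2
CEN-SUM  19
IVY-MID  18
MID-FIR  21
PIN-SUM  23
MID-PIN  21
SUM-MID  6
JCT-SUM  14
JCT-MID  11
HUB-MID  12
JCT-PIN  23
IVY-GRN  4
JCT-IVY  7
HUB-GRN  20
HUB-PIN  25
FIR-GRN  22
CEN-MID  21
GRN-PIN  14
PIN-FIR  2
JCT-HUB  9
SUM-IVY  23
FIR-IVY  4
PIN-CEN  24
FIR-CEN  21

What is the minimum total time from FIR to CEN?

Running Dijkstra from FIR:
FIR: 0
SUM: 2  (via FIR)
PIN: 2  (via FIR)
IVY: 4  (via FIR)
MID: 8  (via SUM)
GRN: 8  (via IVY)
JCT: 11  (via IVY)
HUB: 20  (via MID)
CEN: 21  (via FIR)
Shortest route: FIR → CEN = 21 min.

21 min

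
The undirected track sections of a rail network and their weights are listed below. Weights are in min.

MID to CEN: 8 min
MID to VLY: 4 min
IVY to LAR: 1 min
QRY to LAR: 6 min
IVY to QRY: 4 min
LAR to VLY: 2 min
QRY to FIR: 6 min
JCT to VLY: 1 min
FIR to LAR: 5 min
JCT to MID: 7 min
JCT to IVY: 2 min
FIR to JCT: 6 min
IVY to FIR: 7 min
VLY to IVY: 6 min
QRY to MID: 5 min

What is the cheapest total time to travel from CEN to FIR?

Shortest distances from CEN:
CEN: 0
MID: 8  (via CEN)
VLY: 12  (via MID)
QRY: 13  (via MID)
JCT: 13  (via VLY)
LAR: 14  (via VLY)
IVY: 15  (via JCT)
FIR: 19  (via QRY)
Shortest route: CEN → MID → QRY → FIR = 19 min.

19 min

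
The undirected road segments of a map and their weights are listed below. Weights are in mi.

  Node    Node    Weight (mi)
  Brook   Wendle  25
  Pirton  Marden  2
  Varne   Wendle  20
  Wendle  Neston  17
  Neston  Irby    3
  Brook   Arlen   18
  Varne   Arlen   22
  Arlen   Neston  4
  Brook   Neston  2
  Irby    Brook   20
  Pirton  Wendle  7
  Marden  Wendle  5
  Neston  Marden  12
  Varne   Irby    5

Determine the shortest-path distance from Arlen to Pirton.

18 mi

Settle nodes by increasing distance from Arlen:
Arlen: 0
Neston: 4  (via Arlen)
Brook: 6  (via Neston)
Irby: 7  (via Neston)
Varne: 12  (via Irby)
Marden: 16  (via Neston)
Pirton: 18  (via Marden)
Shortest route: Arlen–Neston–Marden–Pirton = 18 mi.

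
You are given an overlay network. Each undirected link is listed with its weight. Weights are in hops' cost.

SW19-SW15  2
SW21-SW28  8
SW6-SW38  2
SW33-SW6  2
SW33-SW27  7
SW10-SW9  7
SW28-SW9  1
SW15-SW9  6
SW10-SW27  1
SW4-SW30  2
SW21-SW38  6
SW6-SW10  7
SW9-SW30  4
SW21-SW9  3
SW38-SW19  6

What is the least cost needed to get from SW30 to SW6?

15 hops' cost

Settle nodes by increasing distance from SW30:
SW30: 0
SW4: 2  (via SW30)
SW9: 4  (via SW30)
SW28: 5  (via SW9)
SW21: 7  (via SW9)
SW15: 10  (via SW9)
SW10: 11  (via SW9)
SW27: 12  (via SW10)
SW19: 12  (via SW15)
SW38: 13  (via SW21)
SW6: 15  (via SW38)
Shortest route: SW30–SW9–SW21–SW38–SW6 = 15 hops' cost.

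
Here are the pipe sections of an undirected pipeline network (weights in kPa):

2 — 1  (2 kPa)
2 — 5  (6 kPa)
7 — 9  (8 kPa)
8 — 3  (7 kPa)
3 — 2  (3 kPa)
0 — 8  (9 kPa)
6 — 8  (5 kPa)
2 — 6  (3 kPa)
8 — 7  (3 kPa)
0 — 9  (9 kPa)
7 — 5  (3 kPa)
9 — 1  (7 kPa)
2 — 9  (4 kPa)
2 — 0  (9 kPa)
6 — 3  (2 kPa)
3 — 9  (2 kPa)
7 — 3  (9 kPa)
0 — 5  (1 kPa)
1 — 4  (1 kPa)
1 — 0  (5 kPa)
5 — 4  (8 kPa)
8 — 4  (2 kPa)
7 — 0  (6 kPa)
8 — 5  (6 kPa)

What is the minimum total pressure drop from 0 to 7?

Running Dijkstra from 0:
0: 0
5: 1  (via 0)
7: 4  (via 5)
Shortest route: 0–5–7 = 4 kPa.

4 kPa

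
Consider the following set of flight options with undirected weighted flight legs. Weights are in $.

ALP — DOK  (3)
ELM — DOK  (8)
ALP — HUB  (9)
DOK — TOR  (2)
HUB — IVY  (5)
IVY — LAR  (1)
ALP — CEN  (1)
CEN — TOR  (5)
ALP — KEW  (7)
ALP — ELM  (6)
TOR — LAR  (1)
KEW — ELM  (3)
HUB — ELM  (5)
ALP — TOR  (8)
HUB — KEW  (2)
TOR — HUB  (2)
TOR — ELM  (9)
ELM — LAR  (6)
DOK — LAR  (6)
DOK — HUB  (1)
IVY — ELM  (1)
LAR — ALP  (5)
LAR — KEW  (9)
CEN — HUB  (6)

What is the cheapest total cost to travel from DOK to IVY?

Shortest distances from DOK:
DOK: 0
HUB: 1  (via DOK)
TOR: 2  (via DOK)
KEW: 3  (via HUB)
ALP: 3  (via DOK)
LAR: 3  (via TOR)
IVY: 4  (via LAR)
Shortest route: DOK → TOR → LAR → IVY = $4.

$4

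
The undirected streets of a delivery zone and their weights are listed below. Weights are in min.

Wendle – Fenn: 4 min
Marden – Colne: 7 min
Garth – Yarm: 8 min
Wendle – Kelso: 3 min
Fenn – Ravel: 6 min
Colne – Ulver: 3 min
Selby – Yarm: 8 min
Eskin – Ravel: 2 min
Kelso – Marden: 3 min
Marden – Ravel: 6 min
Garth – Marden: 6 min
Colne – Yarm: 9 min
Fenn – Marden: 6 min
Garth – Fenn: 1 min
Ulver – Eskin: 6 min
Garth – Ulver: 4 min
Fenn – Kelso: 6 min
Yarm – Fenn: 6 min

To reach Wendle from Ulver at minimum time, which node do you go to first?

Garth

Compare a few routes:
Ulver - Garth - Fenn - Kelso - Wendle: 4+1+6+3 = 14
Ulver - Garth - Fenn - Wendle: 4+1+4 = 9
The minimum is 9 min via Ulver - Garth - Fenn - Wendle.
So from Ulver the first move is to Garth.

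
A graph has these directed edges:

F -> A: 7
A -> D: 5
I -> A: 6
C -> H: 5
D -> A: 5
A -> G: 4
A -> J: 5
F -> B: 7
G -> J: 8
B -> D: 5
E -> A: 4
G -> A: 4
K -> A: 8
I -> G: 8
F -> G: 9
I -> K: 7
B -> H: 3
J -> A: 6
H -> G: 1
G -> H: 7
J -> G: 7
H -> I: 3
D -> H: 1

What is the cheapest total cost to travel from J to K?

Settle nodes by increasing distance from J:
J: 0
A: 6  (via J)
G: 7  (via J)
D: 11  (via A)
H: 12  (via D)
I: 15  (via H)
K: 22  (via I)
Shortest route: J → A → D → H → I → K = 22.

22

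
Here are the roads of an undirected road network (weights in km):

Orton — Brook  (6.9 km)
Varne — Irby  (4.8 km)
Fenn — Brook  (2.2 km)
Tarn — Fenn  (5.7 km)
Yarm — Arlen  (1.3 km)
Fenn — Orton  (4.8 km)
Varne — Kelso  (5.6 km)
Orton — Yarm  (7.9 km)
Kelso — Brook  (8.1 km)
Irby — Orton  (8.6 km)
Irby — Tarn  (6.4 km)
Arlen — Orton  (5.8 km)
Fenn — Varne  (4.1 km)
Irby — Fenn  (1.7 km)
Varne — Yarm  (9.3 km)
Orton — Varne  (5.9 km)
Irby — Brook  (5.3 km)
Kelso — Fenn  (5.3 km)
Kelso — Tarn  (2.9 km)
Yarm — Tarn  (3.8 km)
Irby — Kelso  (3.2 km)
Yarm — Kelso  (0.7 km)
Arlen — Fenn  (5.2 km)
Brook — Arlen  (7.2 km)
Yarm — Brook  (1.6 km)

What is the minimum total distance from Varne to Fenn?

4.1 km

Enumerating some paths:
Varne - Irby - Fenn: 4.8+1.7 = 6.5
Varne - Fenn: 4.1 = 4.1
The minimum is 4.1 km via Varne - Fenn.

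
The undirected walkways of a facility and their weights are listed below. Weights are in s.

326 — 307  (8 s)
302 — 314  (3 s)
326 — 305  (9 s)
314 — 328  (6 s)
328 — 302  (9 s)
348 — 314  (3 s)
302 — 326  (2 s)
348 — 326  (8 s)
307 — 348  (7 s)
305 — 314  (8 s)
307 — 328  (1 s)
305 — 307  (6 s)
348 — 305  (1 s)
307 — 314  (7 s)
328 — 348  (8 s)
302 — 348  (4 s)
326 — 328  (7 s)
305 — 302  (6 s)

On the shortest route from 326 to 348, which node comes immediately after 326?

302

Enumerating some paths:
326 → 348: 8 = 8
326 → 302 → 314 → 348: 2+3+3 = 8
326 → 302 → 348: 2+4 = 6
The minimum is 6 s via 326 → 302 → 348.
So from 326 the first move is to 302.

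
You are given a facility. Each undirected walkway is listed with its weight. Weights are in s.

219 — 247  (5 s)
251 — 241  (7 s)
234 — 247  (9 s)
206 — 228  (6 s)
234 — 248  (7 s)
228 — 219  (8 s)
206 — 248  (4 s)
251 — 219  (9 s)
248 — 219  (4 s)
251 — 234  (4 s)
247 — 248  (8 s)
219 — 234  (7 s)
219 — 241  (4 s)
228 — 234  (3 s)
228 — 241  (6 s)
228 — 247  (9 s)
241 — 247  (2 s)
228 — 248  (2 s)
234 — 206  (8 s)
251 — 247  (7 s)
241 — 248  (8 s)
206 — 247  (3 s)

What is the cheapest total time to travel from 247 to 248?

7 s

Running Dijkstra from 247:
247: 0
241: 2  (via 247)
206: 3  (via 247)
219: 5  (via 247)
248: 7  (via 206)
Shortest route: 247 → 206 → 248 = 7 s.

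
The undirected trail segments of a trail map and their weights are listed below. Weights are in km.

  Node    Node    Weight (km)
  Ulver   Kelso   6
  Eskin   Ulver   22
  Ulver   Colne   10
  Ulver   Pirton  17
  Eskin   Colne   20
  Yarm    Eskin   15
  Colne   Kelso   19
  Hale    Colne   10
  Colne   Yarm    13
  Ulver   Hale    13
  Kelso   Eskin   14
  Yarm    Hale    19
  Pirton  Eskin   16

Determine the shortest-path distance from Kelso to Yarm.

Candidate routes:
Kelso–Colne–Yarm: 19+13 = 32
Kelso–Ulver–Hale–Colne–Yarm: 6+13+10+13 = 42
Kelso–Eskin–Yarm: 14+15 = 29
Kelso–Ulver–Hale–Yarm: 6+13+19 = 38
Cheapest is Kelso–Eskin–Yarm at 29 km.

29 km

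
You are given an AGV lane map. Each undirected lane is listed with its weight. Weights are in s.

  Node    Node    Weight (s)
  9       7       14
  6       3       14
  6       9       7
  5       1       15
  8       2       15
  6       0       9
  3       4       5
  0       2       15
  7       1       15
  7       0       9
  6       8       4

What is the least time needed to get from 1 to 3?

47 s

Shortest distances from 1:
1: 0
5: 15  (via 1)
7: 15  (via 1)
0: 24  (via 7)
9: 29  (via 7)
6: 33  (via 0)
8: 37  (via 6)
2: 39  (via 0)
3: 47  (via 6)
Shortest route: 1–7–0–6–3 = 47 s.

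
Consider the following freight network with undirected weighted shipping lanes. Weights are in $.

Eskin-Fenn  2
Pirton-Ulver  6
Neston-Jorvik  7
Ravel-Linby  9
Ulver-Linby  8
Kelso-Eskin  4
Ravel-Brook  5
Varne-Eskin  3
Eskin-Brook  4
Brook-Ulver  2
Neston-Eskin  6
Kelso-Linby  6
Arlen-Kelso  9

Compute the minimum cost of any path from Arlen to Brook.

$17

Enumerating some paths:
Arlen - Kelso - Linby - Ravel - Brook: 9+6+9+5 = 29
Arlen - Kelso - Eskin - Brook: 9+4+4 = 17
Arlen - Kelso - Linby - Ulver - Brook: 9+6+8+2 = 25
Cheapest is Arlen - Kelso - Eskin - Brook at $17.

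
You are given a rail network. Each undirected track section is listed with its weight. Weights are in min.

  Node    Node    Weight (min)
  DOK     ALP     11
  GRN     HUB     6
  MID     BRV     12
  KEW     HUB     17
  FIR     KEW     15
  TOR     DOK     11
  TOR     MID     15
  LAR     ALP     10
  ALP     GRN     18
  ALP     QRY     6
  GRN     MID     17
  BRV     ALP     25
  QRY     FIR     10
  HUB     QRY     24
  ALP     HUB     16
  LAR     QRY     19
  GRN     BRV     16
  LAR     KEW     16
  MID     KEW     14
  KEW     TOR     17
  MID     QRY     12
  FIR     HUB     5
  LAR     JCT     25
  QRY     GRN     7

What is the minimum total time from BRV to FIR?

Shortest distances from BRV:
BRV: 0
MID: 12  (via BRV)
GRN: 16  (via BRV)
HUB: 22  (via GRN)
QRY: 23  (via GRN)
ALP: 25  (via BRV)
KEW: 26  (via MID)
TOR: 27  (via MID)
FIR: 27  (via HUB)
Shortest route: BRV → GRN → HUB → FIR = 27 min.

27 min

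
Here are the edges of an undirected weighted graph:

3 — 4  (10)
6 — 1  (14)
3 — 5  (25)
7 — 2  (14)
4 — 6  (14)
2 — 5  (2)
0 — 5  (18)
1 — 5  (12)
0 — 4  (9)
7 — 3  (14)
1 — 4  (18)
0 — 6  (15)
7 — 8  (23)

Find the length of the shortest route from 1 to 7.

Enumerating some paths:
1 → 6 → 4 → 3 → 7: 14+14+10+14 = 52
1 → 4 → 3 → 7: 18+10+14 = 42
1 → 5 → 2 → 7: 12+2+14 = 28
1 → 5 → 3 → 7: 12+25+14 = 51
Cheapest is 1 → 5 → 2 → 7 at 28.

28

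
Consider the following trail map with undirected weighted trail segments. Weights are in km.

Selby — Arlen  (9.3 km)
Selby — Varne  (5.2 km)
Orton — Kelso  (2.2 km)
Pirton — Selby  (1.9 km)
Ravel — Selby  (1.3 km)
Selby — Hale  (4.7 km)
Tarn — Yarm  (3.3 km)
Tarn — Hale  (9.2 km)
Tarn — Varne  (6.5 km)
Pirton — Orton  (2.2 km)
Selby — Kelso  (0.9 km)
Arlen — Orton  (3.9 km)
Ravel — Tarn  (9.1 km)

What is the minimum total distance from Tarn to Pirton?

12.3 km

Shortest distances from Tarn:
Tarn: 0
Yarm: 3.3  (via Tarn)
Varne: 6.5  (via Tarn)
Ravel: 9.1  (via Tarn)
Hale: 9.2  (via Tarn)
Selby: 10.4  (via Ravel)
Kelso: 11.3  (via Selby)
Pirton: 12.3  (via Selby)
Shortest route: Tarn → Ravel → Selby → Pirton = 12.3 km.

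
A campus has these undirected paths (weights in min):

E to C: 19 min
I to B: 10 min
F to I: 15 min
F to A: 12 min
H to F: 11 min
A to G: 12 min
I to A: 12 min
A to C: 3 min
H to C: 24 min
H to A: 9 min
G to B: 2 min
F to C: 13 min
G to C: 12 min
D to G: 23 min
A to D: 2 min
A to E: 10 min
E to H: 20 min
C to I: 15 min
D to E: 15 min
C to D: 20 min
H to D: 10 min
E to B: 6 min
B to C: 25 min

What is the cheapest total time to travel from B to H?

23 min

Shortest distances from B:
B: 0
G: 2  (via B)
E: 6  (via B)
I: 10  (via B)
A: 14  (via G)
C: 14  (via G)
D: 16  (via A)
H: 23  (via A)
Shortest route: B → G → A → H = 23 min.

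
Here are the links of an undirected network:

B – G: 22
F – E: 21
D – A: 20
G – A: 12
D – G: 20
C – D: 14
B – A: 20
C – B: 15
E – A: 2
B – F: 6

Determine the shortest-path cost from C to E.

Running Dijkstra from C:
C: 0
D: 14  (via C)
B: 15  (via C)
F: 21  (via B)
A: 34  (via D)
G: 34  (via D)
E: 36  (via A)
Shortest route: C–D–A–E = 36.

36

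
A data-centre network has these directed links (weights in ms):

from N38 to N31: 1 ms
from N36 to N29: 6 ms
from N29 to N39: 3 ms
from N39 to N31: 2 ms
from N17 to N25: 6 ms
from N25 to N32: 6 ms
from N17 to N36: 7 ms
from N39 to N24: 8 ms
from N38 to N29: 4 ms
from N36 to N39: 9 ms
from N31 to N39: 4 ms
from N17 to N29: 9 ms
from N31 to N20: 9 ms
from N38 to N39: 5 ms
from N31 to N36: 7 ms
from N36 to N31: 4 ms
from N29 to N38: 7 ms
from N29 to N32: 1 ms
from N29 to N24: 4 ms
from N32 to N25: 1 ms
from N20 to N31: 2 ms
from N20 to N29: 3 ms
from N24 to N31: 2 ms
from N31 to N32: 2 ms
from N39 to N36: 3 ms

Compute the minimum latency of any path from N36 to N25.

7 ms

Compare a few routes:
N36 - N31 - N32 - N25: 4+2+1 = 7
N36 - N29 - N39 - N31 - N32 - N25: 6+3+2+2+1 = 14
N36 - N39 - N31 - N32 - N25: 9+2+2+1 = 14
N36 - N29 - N32 - N25: 6+1+1 = 8
Cheapest is N36 - N31 - N32 - N25 at 7 ms.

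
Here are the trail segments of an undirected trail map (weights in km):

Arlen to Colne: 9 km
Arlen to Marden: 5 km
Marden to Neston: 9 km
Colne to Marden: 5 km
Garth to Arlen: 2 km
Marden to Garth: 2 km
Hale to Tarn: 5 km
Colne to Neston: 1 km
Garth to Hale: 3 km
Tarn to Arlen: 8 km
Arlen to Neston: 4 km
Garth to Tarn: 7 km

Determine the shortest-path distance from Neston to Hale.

9 km

Compare a few routes:
Neston–Colne–Marden–Garth–Hale: 1+5+2+3 = 11
Neston–Arlen–Garth–Hale: 4+2+3 = 9
The minimum is 9 km via Neston–Arlen–Garth–Hale.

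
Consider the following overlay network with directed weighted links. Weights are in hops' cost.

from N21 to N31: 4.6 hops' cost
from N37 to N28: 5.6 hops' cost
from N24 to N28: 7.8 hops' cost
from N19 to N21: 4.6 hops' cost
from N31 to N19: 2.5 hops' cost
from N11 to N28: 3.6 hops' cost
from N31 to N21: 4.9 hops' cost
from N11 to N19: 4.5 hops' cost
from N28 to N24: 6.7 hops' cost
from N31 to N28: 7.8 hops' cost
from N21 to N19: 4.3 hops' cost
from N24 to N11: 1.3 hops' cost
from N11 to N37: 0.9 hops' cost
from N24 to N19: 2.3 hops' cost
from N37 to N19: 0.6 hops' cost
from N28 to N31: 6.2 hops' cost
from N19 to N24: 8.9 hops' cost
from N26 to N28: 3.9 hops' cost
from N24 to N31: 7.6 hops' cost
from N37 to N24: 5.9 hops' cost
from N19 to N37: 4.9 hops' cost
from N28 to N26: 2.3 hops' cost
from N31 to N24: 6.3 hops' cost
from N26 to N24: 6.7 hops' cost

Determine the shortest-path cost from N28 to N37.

8.9 hops' cost

Candidate routes:
N28–N31–N19–N37: 6.2+2.5+4.9 = 13.6
N28–N24–N19–N37: 6.7+2.3+4.9 = 13.9
N28–N24–N11–N37: 6.7+1.3+0.9 = 8.9
N28–N26–N24–N11–N37: 2.3+6.7+1.3+0.9 = 11.2
Cheapest is N28–N24–N11–N37 at 8.9 hops' cost.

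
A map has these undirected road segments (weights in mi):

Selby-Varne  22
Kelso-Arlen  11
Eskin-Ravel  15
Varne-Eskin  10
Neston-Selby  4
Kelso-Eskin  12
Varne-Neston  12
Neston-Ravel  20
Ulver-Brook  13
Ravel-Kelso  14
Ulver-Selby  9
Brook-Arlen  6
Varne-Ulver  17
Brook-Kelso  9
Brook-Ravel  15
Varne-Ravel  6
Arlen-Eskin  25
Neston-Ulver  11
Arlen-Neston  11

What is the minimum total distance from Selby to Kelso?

26 mi

Running Dijkstra from Selby:
Selby: 0
Neston: 4  (via Selby)
Ulver: 9  (via Selby)
Arlen: 15  (via Neston)
Varne: 16  (via Neston)
Brook: 21  (via Arlen)
Ravel: 22  (via Varne)
Eskin: 26  (via Varne)
Kelso: 26  (via Arlen)
Shortest route: Selby → Neston → Arlen → Kelso = 26 mi.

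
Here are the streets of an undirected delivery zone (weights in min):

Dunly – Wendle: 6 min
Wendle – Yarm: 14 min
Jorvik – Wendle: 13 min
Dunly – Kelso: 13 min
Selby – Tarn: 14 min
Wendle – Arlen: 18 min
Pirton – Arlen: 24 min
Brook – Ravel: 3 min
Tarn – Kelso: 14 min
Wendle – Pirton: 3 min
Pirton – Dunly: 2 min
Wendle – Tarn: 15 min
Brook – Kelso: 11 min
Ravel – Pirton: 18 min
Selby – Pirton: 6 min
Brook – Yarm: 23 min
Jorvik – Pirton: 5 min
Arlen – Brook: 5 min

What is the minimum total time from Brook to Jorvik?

Shortest distances from Brook:
Brook: 0
Ravel: 3  (via Brook)
Arlen: 5  (via Brook)
Kelso: 11  (via Brook)
Pirton: 21  (via Ravel)
Yarm: 23  (via Brook)
Wendle: 23  (via Arlen)
Dunly: 23  (via Pirton)
Tarn: 25  (via Kelso)
Jorvik: 26  (via Pirton)
Shortest route: Brook–Ravel–Pirton–Jorvik = 26 min.

26 min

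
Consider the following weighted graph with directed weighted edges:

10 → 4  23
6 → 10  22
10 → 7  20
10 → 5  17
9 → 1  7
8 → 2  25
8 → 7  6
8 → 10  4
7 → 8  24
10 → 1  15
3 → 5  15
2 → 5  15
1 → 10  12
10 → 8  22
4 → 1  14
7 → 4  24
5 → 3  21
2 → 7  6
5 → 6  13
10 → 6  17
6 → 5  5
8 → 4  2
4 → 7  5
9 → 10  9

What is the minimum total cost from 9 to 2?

56

Enumerating some paths:
9 - 1 - 10 - 8 - 2: 7+12+22+25 = 66
9 - 10 - 7 - 8 - 2: 9+20+24+25 = 78
9 - 10 - 8 - 2: 9+22+25 = 56
9 - 10 - 4 - 7 - 8 - 2: 9+23+5+24+25 = 86
Cheapest is 9 - 10 - 8 - 2 at 56.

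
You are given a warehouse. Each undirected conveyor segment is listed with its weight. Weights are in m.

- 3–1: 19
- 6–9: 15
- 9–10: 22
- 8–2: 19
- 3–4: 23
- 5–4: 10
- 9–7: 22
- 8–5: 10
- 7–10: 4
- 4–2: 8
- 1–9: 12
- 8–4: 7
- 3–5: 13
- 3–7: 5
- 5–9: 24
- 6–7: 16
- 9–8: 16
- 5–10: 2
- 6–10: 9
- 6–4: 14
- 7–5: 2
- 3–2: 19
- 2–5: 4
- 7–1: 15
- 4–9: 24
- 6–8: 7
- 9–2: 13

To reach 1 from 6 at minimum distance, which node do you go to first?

Candidate routes:
6 - 7 - 1: 16+15 = 31
6 - 10 - 5 - 7 - 1: 9+2+2+15 = 28
6 - 9 - 1: 15+12 = 27
6 - 10 - 7 - 1: 9+4+15 = 28
The minimum is 27 m via 6 - 9 - 1.
So from 6 the first move is to 9.

9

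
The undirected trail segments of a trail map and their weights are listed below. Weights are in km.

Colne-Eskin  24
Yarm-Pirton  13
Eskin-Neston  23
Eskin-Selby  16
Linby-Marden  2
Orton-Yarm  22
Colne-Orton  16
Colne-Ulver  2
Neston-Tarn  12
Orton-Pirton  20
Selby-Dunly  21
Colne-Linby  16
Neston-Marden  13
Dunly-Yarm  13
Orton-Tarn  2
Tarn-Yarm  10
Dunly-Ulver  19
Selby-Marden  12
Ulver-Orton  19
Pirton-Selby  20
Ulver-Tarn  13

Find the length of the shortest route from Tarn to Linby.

Shortest distances from Tarn:
Tarn: 0
Orton: 2  (via Tarn)
Yarm: 10  (via Tarn)
Neston: 12  (via Tarn)
Ulver: 13  (via Tarn)
Colne: 15  (via Ulver)
Pirton: 22  (via Orton)
Dunly: 23  (via Yarm)
Marden: 25  (via Neston)
Linby: 27  (via Marden)
Shortest route: Tarn–Neston–Marden–Linby = 27 km.

27 km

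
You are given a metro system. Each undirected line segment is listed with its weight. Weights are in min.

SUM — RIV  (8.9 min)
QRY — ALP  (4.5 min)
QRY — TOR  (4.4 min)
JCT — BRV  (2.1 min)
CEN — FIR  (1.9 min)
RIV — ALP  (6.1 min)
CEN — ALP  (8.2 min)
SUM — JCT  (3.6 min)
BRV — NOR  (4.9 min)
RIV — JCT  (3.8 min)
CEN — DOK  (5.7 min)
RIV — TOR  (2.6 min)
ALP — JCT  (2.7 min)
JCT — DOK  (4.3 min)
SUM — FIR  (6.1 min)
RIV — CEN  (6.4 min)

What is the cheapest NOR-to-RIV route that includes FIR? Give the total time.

Shortest NOR→FIR: NOR → BRV → JCT → SUM → FIR = 16.7
Best FIR to RIV: FIR → CEN → RIV costing 8.3
Total via FIR: 16.7 + 8.3 = 25 min.

25 min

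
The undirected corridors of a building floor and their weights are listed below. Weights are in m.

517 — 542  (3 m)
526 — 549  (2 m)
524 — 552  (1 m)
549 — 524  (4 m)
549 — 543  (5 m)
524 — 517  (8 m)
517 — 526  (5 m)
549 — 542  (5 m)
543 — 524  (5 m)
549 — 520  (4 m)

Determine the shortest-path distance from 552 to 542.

10 m

Shortest distances from 552:
552: 0
524: 1  (via 552)
549: 5  (via 524)
543: 6  (via 524)
526: 7  (via 549)
517: 9  (via 524)
520: 9  (via 549)
542: 10  (via 549)
Shortest route: 552–524–549–542 = 10 m.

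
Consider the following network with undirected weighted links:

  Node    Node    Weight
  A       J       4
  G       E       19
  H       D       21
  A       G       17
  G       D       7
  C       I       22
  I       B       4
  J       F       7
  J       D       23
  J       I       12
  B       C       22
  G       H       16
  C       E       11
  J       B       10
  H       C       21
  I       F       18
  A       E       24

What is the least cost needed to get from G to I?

Compare a few routes:
G → A → J → I: 17+4+12 = 33
G → A → J → B → I: 17+4+10+4 = 35
The minimum is 33 via G → A → J → I.

33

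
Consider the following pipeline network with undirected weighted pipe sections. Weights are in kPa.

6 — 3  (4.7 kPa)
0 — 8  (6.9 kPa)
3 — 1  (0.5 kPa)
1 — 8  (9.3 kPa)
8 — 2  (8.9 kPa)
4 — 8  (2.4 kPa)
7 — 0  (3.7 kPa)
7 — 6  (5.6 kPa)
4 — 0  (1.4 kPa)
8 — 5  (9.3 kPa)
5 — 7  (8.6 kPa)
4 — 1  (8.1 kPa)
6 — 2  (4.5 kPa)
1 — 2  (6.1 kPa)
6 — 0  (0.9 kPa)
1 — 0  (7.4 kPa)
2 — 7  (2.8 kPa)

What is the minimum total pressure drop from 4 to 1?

Candidate routes:
4 → 0 → 6 → 3 → 1: 1.4+0.9+4.7+0.5 = 7.5
4 → 1: 8.1 = 8.1
4 → 0 → 1: 1.4+7.4 = 8.8
The minimum is 7.5 kPa via 4 → 0 → 6 → 3 → 1.

7.5 kPa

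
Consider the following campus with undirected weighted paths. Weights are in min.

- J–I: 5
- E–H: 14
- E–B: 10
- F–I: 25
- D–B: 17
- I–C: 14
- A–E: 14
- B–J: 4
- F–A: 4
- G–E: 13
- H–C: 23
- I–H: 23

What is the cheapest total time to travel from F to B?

Candidate routes:
F–A–E–B: 4+14+10 = 28
F–I–J–B: 25+5+4 = 34
The minimum is 28 min via F–A–E–B.

28 min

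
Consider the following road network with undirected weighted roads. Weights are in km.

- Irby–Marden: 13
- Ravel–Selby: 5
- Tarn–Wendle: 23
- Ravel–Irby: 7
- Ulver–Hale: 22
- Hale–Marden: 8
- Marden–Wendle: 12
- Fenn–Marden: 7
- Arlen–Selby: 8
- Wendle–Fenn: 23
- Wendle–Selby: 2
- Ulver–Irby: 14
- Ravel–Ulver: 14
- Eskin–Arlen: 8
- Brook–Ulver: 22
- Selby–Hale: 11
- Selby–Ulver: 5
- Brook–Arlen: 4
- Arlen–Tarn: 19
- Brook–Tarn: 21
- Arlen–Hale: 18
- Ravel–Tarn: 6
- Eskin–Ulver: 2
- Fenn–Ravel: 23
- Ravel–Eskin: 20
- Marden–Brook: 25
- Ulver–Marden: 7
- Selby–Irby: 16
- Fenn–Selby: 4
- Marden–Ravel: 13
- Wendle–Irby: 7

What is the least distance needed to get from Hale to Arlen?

18 km

Candidate routes:
Hale–Selby–Ulver–Eskin–Arlen: 11+5+2+8 = 26
Hale–Arlen: 18 = 18
Hale–Selby–Arlen: 11+8 = 19
Hale–Marden–Ulver–Eskin–Arlen: 8+7+2+8 = 25
The minimum is 18 km via Hale–Arlen.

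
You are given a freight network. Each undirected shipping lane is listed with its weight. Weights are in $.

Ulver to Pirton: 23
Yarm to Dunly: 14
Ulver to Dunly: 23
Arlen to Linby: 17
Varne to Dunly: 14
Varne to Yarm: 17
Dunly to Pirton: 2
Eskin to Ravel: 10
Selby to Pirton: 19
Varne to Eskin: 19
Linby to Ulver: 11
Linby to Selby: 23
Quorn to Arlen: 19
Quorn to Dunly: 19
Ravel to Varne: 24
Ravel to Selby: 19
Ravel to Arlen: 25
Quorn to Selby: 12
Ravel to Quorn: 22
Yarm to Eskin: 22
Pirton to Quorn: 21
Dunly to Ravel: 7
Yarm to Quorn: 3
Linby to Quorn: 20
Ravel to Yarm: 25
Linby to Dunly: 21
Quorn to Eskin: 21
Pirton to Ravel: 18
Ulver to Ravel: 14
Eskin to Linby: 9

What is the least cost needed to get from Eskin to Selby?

$29

Compare a few routes:
Eskin - Linby - Selby: 9+23 = 32
Eskin - Yarm - Quorn - Selby: 22+3+12 = 37
Eskin - Quorn - Selby: 21+12 = 33
Eskin - Ravel - Selby: 10+19 = 29
Cheapest is Eskin - Ravel - Selby at $29.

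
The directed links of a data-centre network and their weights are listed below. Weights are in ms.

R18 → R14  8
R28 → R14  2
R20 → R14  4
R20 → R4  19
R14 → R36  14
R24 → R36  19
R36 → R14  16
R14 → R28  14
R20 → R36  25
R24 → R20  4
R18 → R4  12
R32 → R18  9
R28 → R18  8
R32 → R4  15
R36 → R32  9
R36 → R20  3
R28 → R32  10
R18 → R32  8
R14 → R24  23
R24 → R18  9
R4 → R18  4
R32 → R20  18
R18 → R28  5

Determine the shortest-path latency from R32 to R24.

Shortest distances from R32:
R32: 0
R18: 9  (via R32)
R28: 14  (via R18)
R4: 15  (via R32)
R14: 16  (via R28)
R20: 18  (via R32)
R36: 30  (via R14)
R24: 39  (via R14)
Shortest route: R32 → R18 → R28 → R14 → R24 = 39 ms.

39 ms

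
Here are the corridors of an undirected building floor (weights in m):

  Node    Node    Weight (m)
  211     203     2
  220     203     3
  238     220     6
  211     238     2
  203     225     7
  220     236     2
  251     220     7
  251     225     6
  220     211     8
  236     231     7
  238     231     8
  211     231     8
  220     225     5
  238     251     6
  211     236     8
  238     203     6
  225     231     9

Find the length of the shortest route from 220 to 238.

Settle nodes by increasing distance from 220:
220: 0
236: 2  (via 220)
203: 3  (via 220)
211: 5  (via 203)
225: 5  (via 220)
238: 6  (via 220)
Shortest route: 220–238 = 6 m.

6 m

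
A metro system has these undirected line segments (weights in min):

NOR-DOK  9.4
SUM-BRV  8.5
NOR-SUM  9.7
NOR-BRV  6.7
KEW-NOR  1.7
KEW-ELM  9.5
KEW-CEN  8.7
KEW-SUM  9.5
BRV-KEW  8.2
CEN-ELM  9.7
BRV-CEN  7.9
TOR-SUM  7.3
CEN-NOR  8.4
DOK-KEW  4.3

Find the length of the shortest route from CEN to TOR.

23.7 min

Settle nodes by increasing distance from CEN:
CEN: 0
BRV: 7.9  (via CEN)
NOR: 8.4  (via CEN)
KEW: 8.7  (via CEN)
ELM: 9.7  (via CEN)
DOK: 13  (via KEW)
SUM: 16.4  (via BRV)
TOR: 23.7  (via SUM)
Shortest route: CEN → BRV → SUM → TOR = 23.7 min.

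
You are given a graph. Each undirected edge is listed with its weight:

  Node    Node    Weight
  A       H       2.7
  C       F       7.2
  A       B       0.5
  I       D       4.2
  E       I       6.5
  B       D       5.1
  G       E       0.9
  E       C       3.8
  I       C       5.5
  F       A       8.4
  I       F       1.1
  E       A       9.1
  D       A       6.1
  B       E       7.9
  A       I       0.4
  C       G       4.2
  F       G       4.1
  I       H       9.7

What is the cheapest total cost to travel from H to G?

Shortest distances from H:
H: 0
A: 2.7  (via H)
I: 3.1  (via A)
B: 3.2  (via A)
F: 4.2  (via I)
D: 7.3  (via I)
G: 8.3  (via F)
Shortest route: H → A → I → F → G = 8.3.

8.3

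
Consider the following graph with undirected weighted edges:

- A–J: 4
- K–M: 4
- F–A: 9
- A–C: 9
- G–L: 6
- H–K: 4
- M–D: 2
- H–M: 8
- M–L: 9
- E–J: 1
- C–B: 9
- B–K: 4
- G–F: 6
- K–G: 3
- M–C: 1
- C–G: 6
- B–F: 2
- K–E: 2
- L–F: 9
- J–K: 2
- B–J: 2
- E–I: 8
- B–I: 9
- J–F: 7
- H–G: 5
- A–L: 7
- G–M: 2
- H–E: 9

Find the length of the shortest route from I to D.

Settle nodes by increasing distance from I:
I: 0
E: 8  (via I)
B: 9  (via I)
J: 9  (via E)
K: 10  (via E)
F: 11  (via B)
A: 13  (via J)
G: 13  (via K)
H: 14  (via K)
M: 14  (via K)
C: 15  (via M)
D: 16  (via M)
Shortest route: I–E–K–M–D = 16.

16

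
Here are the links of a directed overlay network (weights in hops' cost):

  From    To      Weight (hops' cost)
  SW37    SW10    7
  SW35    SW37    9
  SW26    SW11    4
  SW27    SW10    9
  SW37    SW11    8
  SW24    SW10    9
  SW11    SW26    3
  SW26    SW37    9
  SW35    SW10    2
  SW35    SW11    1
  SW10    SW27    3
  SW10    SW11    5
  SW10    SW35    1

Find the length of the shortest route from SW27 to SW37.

Enumerating some paths:
SW27 - SW10 - SW35 - SW11 - SW26 - SW37: 9+1+1+3+9 = 23
SW27 - SW10 - SW35 - SW37: 9+1+9 = 19
Cheapest is SW27 - SW10 - SW35 - SW37 at 19 hops' cost.

19 hops' cost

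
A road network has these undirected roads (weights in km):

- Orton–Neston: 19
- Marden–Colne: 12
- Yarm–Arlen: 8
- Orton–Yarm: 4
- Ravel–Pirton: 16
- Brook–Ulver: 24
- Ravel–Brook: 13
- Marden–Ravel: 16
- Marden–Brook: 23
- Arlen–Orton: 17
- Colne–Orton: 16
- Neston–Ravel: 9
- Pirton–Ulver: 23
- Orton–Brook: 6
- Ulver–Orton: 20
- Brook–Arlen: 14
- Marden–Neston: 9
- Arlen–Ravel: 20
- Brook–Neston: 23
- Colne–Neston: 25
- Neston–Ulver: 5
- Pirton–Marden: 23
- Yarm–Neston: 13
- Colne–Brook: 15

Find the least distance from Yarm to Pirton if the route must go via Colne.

Shortest Yarm→Colne: Yarm → Orton → Colne = 20
Shortest Colne→Pirton: Colne → Marden → Pirton = 35
Total via Colne: 20 + 35 = 55 km.

55 km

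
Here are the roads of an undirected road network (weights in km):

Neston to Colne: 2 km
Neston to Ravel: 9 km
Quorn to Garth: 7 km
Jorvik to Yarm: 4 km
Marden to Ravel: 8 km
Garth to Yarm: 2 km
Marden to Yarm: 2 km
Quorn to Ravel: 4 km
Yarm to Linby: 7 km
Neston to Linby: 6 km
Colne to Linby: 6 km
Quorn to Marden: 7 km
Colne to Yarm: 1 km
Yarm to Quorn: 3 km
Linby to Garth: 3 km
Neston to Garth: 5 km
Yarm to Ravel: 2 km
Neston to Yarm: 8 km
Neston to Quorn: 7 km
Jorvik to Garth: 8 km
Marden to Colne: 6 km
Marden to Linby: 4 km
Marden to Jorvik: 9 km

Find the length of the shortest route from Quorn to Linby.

8 km

Enumerating some paths:
Quorn–Yarm–Marden–Linby: 3+2+4 = 9
Quorn–Yarm–Garth–Linby: 3+2+3 = 8
Quorn–Garth–Linby: 7+3 = 10
The minimum is 8 km via Quorn–Yarm–Garth–Linby.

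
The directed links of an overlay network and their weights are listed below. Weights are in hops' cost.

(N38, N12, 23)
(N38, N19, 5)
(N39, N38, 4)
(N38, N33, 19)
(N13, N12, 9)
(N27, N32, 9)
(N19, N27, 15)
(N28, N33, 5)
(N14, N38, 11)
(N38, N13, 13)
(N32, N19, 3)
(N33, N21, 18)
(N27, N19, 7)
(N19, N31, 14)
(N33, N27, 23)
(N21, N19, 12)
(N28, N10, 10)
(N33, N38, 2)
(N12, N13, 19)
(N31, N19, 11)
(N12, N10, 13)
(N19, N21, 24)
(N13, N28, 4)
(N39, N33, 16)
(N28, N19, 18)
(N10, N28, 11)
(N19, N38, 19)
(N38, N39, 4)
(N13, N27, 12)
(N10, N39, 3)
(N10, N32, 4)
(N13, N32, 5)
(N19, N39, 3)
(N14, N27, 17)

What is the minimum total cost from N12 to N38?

20 hops' cost

Running Dijkstra from N12:
N12: 0
N10: 13  (via N12)
N39: 16  (via N10)
N32: 17  (via N10)
N13: 19  (via N12)
N19: 20  (via N32)
N38: 20  (via N39)
Shortest route: N12 → N10 → N39 → N38 = 20 hops' cost.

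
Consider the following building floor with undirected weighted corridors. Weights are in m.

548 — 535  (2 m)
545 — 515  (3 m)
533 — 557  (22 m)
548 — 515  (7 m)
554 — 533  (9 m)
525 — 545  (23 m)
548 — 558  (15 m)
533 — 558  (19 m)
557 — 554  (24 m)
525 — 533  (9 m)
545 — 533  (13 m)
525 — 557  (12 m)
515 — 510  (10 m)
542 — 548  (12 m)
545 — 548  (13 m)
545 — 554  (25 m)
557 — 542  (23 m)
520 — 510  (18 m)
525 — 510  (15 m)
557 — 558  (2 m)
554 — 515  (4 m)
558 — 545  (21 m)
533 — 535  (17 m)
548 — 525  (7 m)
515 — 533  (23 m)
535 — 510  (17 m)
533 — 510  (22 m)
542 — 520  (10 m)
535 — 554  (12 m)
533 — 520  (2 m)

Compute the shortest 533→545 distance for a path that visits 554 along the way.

16 m

Best 533 to 554: 533–554 costing 9
Best 554 to 545: 554–515–545 costing 7
Total via 554: 9 + 7 = 16 m.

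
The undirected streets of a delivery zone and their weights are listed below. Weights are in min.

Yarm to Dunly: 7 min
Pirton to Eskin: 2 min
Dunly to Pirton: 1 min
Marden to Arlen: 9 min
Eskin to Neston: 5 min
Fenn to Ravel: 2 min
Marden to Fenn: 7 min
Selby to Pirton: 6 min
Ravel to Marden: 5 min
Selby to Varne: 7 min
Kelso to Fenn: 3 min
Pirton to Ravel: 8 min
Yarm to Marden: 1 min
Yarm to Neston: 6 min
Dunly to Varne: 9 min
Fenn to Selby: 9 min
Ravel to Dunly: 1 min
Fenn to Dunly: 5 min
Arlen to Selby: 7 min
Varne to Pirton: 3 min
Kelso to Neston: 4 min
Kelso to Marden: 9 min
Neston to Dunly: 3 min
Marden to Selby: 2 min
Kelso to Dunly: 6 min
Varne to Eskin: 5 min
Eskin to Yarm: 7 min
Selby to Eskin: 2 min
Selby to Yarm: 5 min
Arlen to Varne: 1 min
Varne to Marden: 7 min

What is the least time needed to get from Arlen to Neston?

Enumerating some paths:
Arlen–Varne–Pirton–Dunly–Neston: 1+3+1+3 = 8
Arlen–Varne–Eskin–Pirton–Dunly–Neston: 1+5+2+1+3 = 12
Arlen–Varne–Pirton–Eskin–Neston: 1+3+2+5 = 11
Arlen–Varne–Eskin–Neston: 1+5+5 = 11
The minimum is 8 min via Arlen–Varne–Pirton–Dunly–Neston.

8 min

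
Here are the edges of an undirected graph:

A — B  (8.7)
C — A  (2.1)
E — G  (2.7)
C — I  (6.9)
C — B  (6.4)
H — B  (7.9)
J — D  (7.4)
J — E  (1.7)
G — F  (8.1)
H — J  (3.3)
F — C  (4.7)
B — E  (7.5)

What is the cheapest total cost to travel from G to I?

19.7

Enumerating some paths:
G - E - B - A - C - I: 2.7+7.5+8.7+2.1+6.9 = 27.9
G - F - C - I: 8.1+4.7+6.9 = 19.7
G - E - B - C - I: 2.7+7.5+6.4+6.9 = 23.5
G - E - J - H - B - C - I: 2.7+1.7+3.3+7.9+6.4+6.9 = 28.9
The minimum is 19.7 via G - F - C - I.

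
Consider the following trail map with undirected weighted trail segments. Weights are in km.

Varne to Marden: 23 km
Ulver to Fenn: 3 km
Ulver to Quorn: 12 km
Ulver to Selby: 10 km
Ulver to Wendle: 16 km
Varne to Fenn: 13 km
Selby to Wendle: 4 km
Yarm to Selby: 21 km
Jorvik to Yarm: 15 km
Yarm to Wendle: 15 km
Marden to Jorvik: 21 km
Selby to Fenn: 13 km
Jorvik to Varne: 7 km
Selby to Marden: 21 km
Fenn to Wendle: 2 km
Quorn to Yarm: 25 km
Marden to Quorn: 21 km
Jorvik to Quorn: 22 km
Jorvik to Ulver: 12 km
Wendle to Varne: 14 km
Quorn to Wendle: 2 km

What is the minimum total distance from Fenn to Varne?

13 km

Enumerating some paths:
Fenn - Ulver - Jorvik - Varne: 3+12+7 = 22
Fenn - Varne: 13 = 13
Fenn - Wendle - Varne: 2+14 = 16
Fenn - Ulver - Quorn - Wendle - Varne: 3+12+2+14 = 31
Cheapest is Fenn - Varne at 13 km.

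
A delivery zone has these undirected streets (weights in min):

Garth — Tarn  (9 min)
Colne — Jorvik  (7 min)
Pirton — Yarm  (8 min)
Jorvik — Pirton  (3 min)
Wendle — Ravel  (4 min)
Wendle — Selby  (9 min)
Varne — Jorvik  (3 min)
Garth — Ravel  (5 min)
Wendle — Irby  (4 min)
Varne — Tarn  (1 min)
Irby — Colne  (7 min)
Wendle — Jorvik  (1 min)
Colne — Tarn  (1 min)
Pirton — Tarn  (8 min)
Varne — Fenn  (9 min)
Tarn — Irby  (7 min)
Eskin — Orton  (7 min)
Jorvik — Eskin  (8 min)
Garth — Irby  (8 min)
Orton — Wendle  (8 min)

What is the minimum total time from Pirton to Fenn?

15 min

Running Dijkstra from Pirton:
Pirton: 0
Jorvik: 3  (via Pirton)
Wendle: 4  (via Jorvik)
Varne: 6  (via Jorvik)
Tarn: 7  (via Varne)
Yarm: 8  (via Pirton)
Ravel: 8  (via Wendle)
Colne: 8  (via Tarn)
Irby: 8  (via Wendle)
Eskin: 11  (via Jorvik)
Orton: 12  (via Wendle)
Garth: 13  (via Ravel)
Selby: 13  (via Wendle)
Fenn: 15  (via Varne)
Shortest route: Pirton → Jorvik → Varne → Fenn = 15 min.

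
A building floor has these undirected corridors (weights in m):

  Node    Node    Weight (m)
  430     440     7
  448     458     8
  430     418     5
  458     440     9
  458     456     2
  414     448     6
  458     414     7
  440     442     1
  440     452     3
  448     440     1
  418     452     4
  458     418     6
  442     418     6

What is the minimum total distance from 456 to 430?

13 m

Shortest distances from 456:
456: 0
458: 2  (via 456)
418: 8  (via 458)
414: 9  (via 458)
448: 10  (via 458)
440: 11  (via 458)
442: 12  (via 440)
452: 12  (via 418)
430: 13  (via 418)
Shortest route: 456 → 458 → 418 → 430 = 13 m.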